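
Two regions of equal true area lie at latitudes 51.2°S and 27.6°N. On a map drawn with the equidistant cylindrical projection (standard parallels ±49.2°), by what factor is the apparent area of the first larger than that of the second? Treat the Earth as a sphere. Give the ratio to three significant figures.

1.41

The equidistant cylindrical projection with φ₀ = 49.2° has h = 1 (meridians true) and k = cos φ₀ / cos φ along parallels.
Areal scale at 51.2°: h·k = 1.000 × 1.043 = 1.043.
Areal scale at 27.6°: h·k = 1.000 × 0.7373 = 0.7373.
Ratio = 1.043/0.7373 ≈ 1.41.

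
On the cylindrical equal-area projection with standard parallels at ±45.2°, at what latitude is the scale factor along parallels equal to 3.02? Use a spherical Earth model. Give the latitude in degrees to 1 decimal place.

A cylindrical equal-area projection with standard parallel φ₀ has meridian scale h = cos φ / cos φ₀ and parallel scale k = cos φ₀ / cos φ (so areas are preserved, h·k = 1).
k = cos φ₀ / cos φ = 3.02  ⇒  cos φ = cos 45.2° / 3.02 = 0.2333.
φ = arccos(0.2333) ≈ 76.5°.

76.5°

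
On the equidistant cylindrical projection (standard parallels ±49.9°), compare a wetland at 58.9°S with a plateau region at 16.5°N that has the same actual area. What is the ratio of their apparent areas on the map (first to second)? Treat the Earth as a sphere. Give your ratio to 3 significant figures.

1.86

The equidistant cylindrical projection with φ₀ = 49.9° has h = 1 (meridians true) and k = cos φ₀ / cos φ along parallels.
Areal scale at 58.9°: h·k = 1.000 × 1.247 = 1.247.
Areal scale at 16.5°: h·k = 1.000 × 0.6718 = 0.6718.
Ratio = 1.247/0.6718 ≈ 1.86.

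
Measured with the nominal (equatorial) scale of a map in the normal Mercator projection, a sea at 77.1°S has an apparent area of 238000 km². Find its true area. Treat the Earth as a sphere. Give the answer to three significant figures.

The Mercator projection is conformal; its linear scale factor is the same in every direction and equals sec φ = 1/cos φ.
Areal scale = k² = sec²φ = 1/cos²(77.1°) = 1/0.2233² = 20.06.
True area = apparent / (areal scale) = 238000 / 20.06 ≈ 11900 km².

11900 km²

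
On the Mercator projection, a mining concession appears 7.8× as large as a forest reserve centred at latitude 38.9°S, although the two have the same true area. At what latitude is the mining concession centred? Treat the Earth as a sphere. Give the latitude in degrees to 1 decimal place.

Mercator areal scale is sec²φ, so apparent-area ratio = sec²φ₁ / sec²φ₂ = cos²φ₂ / cos²φ₁.
cos²φ₂ / cos²φ₁ = 7.8  ⇒  cos φ₁ = cos 38.9° / √7.8 = 0.7782/2.793 = 0.2787.
φ₁ = arccos(0.2787) ≈ 73.8°.

73.8°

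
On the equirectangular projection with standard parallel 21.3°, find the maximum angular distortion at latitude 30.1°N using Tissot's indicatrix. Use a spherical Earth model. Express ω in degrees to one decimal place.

4.2°

In the equirectangular projection with standard parallel φ₀ = 21.3° (x = Rλ cos φ₀, y = Rφ), meridians are true-scale (h = 1) and the parallel scale is k = cos φ₀ / cos φ.
At 30.1°: h = 1.000, k = 1.077; principal scales a = 1.077, b = 1.000.
sin(ω/2) = (a − b)/(a + b) = 0.07691/2.077 = 0.03703, so ω = 2 arcsin(0.03703) ≈ 4.2°.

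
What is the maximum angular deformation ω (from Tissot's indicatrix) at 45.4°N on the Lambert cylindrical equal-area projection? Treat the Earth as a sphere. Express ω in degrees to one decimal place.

39.7°

The Lambert cylindrical equal-area projection is the cylindrical equal-area projection with its standard parallel at the equator (φ₀ = 0). Cylindrical equal-area (φ₀ = 0°): h = cos φ / cos 0° along meridians, k = cos 0° / cos φ along parallels; h·k = 1.
At 45.4°: h = 0.7022, k = 1.424; principal scales a = 1.424, b = 0.7022.
sin(ω/2) = (a − b)/(a + b) = 0.7220/2.126 = 0.3396, so ω = 2 arcsin(0.3396) ≈ 39.7°.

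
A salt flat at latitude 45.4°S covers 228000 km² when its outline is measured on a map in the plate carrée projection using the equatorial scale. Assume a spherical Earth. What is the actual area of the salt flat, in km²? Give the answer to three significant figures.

In the plate carrée (x = Rλ, y = Rφ), meridians are true-scale (h = 1) and parallels are stretched by k = sec φ.
Areal scale = h·k = 1 × sec φ; at 45.4°, h = 1.000, k = 1.424, so h·k = 1.424.
True area = apparent / (areal scale) = 228000 / 1.424 ≈ 160000 km².

160000 km²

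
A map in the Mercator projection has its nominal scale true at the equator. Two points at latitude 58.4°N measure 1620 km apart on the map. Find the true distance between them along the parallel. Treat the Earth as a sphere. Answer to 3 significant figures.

Mercator is conformal, so the point scale is isotropic: h = k = sec φ = 1/cos φ.
Along the parallel at 58.4°, map distances are exaggerated by k = sec 58.4° = 1.908.
True distance = 1620 / 1.908 = 1620 × cos 58.4° ≈ 849 km.

849 km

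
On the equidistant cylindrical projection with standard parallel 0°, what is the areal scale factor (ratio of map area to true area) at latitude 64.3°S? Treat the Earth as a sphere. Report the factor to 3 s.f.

In the plate carrée (x = Rλ, y = Rφ), meridians are true-scale (h = 1) and parallels are stretched by k = sec φ.
Areal scale = h·k = 1 × sec φ; at 64.3°, h = 1.000, k = 2.306, so h·k = 2.306.

2.31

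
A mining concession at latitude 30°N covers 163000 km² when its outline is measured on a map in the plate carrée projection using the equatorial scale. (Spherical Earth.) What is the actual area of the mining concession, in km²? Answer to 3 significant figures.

141000 km²

Plate carrée maps x = Rλ, y = Rφ. The meridian scale is h = 1 and the parallel scale is k = 1/cos φ = sec φ.
Areal scale = h·k = 1 × sec φ; at 30°, h = 1.000, k = 1.155, so h·k = 1.155.
True area = apparent / (areal scale) = 163000 / 1.155 ≈ 141000 km².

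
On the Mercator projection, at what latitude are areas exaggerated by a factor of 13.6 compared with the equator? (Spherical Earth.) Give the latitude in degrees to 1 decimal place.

Mercator areal scale is sec²φ.
sec²φ = 13.6  ⇒  cos²φ = 0.07353  ⇒  cos φ = 0.2712.
φ = arccos(0.2712) ≈ 74.3°.

74.3°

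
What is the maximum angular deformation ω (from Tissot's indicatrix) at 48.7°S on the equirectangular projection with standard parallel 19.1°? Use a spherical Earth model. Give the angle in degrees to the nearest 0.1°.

The equidistant cylindrical projection with φ₀ = 19.1° has h = 1 (meridians true) and k = cos φ₀ / cos φ along parallels.
At 48.7°: h = 1.000, k = 1.432; principal scales a = 1.432, b = 1.000.
sin(ω/2) = (a − b)/(a + b) = 0.4317/2.432 = 0.1775, so ω = 2 arcsin(0.1775) ≈ 20.5°.

20.5°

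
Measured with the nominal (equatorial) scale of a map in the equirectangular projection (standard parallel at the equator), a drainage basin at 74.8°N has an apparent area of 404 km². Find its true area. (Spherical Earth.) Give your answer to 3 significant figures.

106 km²

In the plate carrée (x = Rλ, y = Rφ), meridians are true-scale (h = 1) and parallels are stretched by k = sec φ.
Areal scale = h·k = 1 × sec φ; at 74.8°, h = 1.000, k = 3.814, so h·k = 3.814.
True area = apparent / (areal scale) = 404 / 3.814 ≈ 106 km².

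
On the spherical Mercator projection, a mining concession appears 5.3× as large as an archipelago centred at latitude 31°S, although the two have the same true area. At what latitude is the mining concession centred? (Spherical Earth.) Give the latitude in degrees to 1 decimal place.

Mercator areal scale is sec²φ, so apparent-area ratio = sec²φ₁ / sec²φ₂ = cos²φ₂ / cos²φ₁.
cos²φ₂ / cos²φ₁ = 5.3  ⇒  cos φ₁ = cos 31° / √5.3 = 0.8572/2.302 = 0.3723.
φ₁ = arccos(0.3723) ≈ 68.1°.

68.1°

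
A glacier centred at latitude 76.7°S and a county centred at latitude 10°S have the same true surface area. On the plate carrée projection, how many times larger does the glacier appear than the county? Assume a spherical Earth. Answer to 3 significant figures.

4.28

For the equirectangular projection with φ₀ = 0 (plate carrée), h = 1 along meridians and k = sec φ along parallels.
Areal scale at 76.7°: h·k = 1.000 × 4.347 = 4.347.
Areal scale at 10°: h·k = 1.000 × 1.015 = 1.015.
Ratio = 4.347/1.015 ≈ 4.28.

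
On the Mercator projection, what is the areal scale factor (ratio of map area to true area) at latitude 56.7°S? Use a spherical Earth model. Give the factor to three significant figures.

Mercator is conformal, so the point scale is isotropic: h = k = sec φ = 1/cos φ.
Areal scale = k² = sec²φ = 1/cos²(56.7°) = 1/0.5490² = 3.318.

3.32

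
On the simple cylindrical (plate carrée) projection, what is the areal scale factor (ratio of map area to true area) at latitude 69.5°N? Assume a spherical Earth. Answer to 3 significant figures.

2.86

For the equirectangular projection with φ₀ = 0 (plate carrée), h = 1 along meridians and k = sec φ along parallels.
Areal scale = h·k = 1 × sec φ; at 69.5°, h = 1.000, k = 2.855, so h·k = 2.855.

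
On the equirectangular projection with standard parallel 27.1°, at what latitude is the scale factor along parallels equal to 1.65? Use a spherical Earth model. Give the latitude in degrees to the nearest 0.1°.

57.3°

In the equirectangular projection with standard parallel φ₀ = 27.1° (x = Rλ cos φ₀, y = Rφ), meridians are true-scale (h = 1) and the parallel scale is k = cos φ₀ / cos φ.
k = cos φ₀ / cos φ = 1.65  ⇒  cos φ = cos 27.1° / 1.65 = 0.5395.
φ = arccos(0.5395) ≈ 57.3°.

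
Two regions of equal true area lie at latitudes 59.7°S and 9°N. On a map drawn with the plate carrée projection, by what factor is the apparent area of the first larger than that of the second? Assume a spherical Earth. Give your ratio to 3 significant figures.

1.96

Plate carrée maps x = Rλ, y = Rφ. The meridian scale is h = 1 and the parallel scale is k = 1/cos φ = sec φ.
Areal scale at 59.7°: h·k = 1.000 × 1.982 = 1.982.
Areal scale at 9°: h·k = 1.000 × 1.012 = 1.012.
Ratio = 1.982/1.012 ≈ 1.96.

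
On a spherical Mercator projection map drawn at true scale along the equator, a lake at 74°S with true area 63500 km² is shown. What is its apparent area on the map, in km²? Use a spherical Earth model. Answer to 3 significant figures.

836000 km²

For Mercator, h = k = sec φ (a conformal cylindrical projection has a single point scale, 1/cos φ).
Areal scale = k² = sec²φ = 1/cos²(74°) = 1/0.2756² = 13.16.
Apparent area = 63500 × 13.16 ≈ 836000 km².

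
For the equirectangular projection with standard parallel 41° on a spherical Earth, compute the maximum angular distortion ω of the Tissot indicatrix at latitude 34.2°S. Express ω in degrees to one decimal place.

5.2°

With standard parallel φ₀ = 41°, the equirectangular projection gives x = Rλ cos φ₀, y = Rφ, so h = 1 and k = cos 41° / cos φ.
At 34.2°: h = 1.000, k = 0.9125; principal scales a = 1.000, b = 0.9125.
sin(ω/2) = (a − b)/(a + b) = 0.08750/1.912 = 0.04575, so ω = 2 arcsin(0.04575) ≈ 5.2°.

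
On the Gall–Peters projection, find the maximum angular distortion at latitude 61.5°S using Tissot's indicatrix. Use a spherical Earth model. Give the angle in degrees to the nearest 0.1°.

44.0°

The Gall–Peters projection is cylindrical equal-area with φ₀ = 45°. Cylindrical equal-area (φ₀ = 45°): h = cos φ / cos 45° along meridians, k = cos 45° / cos φ along parallels; h·k = 1.
At 61.5°: h = 0.6748, k = 1.482; principal scales a = 1.482, b = 0.6748.
sin(ω/2) = (a − b)/(a + b) = 0.8071/2.157 = 0.3742, so ω = 2 arcsin(0.3742) ≈ 44.0°.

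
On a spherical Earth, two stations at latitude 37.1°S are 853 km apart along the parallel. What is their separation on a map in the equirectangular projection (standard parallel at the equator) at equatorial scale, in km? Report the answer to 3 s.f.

Plate carrée maps x = Rλ, y = Rφ. The meridian scale is h = 1 and the parallel scale is k = 1/cos φ = sec φ.
Along the parallel, k = sec 37.1° = 1/0.7976 = 1.254.
Map distance = 853 × 1.254 ≈ 1070 km.

1070 km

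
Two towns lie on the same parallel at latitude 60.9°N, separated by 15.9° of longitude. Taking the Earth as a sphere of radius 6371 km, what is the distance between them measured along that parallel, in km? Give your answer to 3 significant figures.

860 km

Arc length along a parallel = R cos φ · Δλ (with Δλ in radians).
= 6371 × cos 60.9° × (15.9° × π/180) = 6371 × 0.4863 × 0.2775 ≈ 860 km.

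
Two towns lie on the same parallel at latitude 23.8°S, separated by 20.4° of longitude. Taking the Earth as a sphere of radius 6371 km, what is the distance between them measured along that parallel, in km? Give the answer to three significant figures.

2080 km

Arc length along a parallel = R cos φ · Δλ (with Δλ in radians).
= 6371 × cos 23.8° × (20.4° × π/180) = 6371 × 0.9150 × 0.3560 ≈ 2080 km.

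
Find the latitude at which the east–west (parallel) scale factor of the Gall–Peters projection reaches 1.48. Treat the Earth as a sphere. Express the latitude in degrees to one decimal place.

Gall–Peters is a cylindrical equal-area projection with standard parallels at ±45°. A cylindrical equal-area projection with standard parallel φ₀ has meridian scale h = cos φ / cos φ₀ and parallel scale k = cos φ₀ / cos φ (so areas are preserved, h·k = 1).
k = cos φ₀ / cos φ = 1.48  ⇒  cos φ = cos 45° / 1.48 = 0.4778.
φ = arccos(0.4778) ≈ 61.5°.

61.5°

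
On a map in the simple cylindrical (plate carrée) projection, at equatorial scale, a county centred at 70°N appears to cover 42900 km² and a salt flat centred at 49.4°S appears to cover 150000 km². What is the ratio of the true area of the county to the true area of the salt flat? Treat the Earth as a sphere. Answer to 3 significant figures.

0.150

On the plate carrée, areal scale = h·k = 1 × sec φ, so true area = apparent × cos φ.
True area of county: 42900 × cos(70°) = 42900 × 0.3420 = 14670 km².
True area of salt flat: 150000 × cos(49.4°) = 150000 × 0.6508 = 97620 km².
Ratio = 14670 / 97620 ≈ 0.150.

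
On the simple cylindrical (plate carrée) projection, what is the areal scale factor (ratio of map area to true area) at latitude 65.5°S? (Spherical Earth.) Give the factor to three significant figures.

In the plate carrée (x = Rλ, y = Rφ), meridians are true-scale (h = 1) and parallels are stretched by k = sec φ.
Areal scale = h·k = 1 × sec φ; at 65.5°, h = 1.000, k = 2.411, so h·k = 2.411.

2.41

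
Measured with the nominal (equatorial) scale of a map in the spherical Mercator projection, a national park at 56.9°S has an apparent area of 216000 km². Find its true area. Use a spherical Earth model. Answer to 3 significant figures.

The Mercator projection is conformal; its linear scale factor is the same in every direction and equals sec φ = 1/cos φ.
Areal scale = k² = sec²φ = 1/cos²(56.9°) = 1/0.5461² = 3.353.
True area = apparent / (areal scale) = 216000 / 3.353 ≈ 64400 km².

64400 km²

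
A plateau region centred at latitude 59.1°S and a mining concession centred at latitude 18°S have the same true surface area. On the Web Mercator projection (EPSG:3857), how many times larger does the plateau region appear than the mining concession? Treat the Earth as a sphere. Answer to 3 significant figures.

Mercator areal scale is sec²φ.
At 59.1°: sec²(59.1°) = 1/0.5135² = 3.792.
At 18°: sec²(18°) = 1/0.9511² = 1.106.
Ratio = 3.792/1.106 = cos²(18°)/cos²(59.1°) ≈ 3.43.

3.43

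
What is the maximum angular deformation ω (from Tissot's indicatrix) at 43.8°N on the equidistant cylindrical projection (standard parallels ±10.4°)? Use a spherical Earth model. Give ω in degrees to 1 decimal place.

With standard parallel φ₀ = 10.4°, the equirectangular projection gives x = Rλ cos φ₀, y = Rφ, so h = 1 and k = cos 10.4° / cos φ.
At 43.8°: h = 1.000, k = 1.363; principal scales a = 1.363, b = 1.000.
sin(ω/2) = (a − b)/(a + b) = 0.3627/2.363 = 0.1535, so ω = 2 arcsin(0.1535) ≈ 17.7°.

17.7°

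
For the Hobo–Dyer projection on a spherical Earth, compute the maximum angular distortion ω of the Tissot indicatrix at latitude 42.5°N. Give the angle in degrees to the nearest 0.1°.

8.4°

The Hobo–Dyer projection is cylindrical equal-area with φ₀ = 37.5°. Cylindrical equal-area (φ₀ = 37.5°): h = cos φ / cos 37.5° along meridians, k = cos 37.5° / cos φ along parallels; h·k = 1.
At 42.5°: h = 0.9293, k = 1.076; principal scales a = 1.076, b = 0.9293.
sin(ω/2) = (a − b)/(a + b) = 0.1467/2.005 = 0.07317, so ω = 2 arcsin(0.07317) ≈ 8.4°.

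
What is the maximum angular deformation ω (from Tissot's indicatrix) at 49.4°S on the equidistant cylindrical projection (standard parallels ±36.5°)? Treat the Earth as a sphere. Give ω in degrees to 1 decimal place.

In the equirectangular projection with standard parallel φ₀ = 36.5° (x = Rλ cos φ₀, y = Rφ), meridians are true-scale (h = 1) and the parallel scale is k = cos φ₀ / cos φ.
At 49.4°: h = 1.000, k = 1.235; principal scales a = 1.235, b = 1.000.
sin(ω/2) = (a − b)/(a + b) = 0.2352/2.235 = 0.1052, so ω = 2 arcsin(0.1052) ≈ 12.1°.

12.1°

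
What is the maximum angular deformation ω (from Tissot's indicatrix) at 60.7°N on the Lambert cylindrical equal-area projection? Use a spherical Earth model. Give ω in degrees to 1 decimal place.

The Lambert cylindrical equal-area projection is the cylindrical equal-area projection with its standard parallel at the equator (φ₀ = 0). A cylindrical equal-area projection with standard parallel φ₀ has meridian scale h = cos φ / cos φ₀ and parallel scale k = cos φ₀ / cos φ (so areas are preserved, h·k = 1).
At 60.7°: h = 0.4894, k = 2.043; principal scales a = 2.043, b = 0.4894.
sin(ω/2) = (a − b)/(a + b) = 1.554/2.533 = 0.6136, so ω = 2 arcsin(0.6136) ≈ 75.7°.

75.7°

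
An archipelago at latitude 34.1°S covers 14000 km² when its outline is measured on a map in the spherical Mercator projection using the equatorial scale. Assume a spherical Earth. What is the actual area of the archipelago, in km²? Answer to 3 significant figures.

9600 km²

The Mercator projection is conformal; its linear scale factor is the same in every direction and equals sec φ = 1/cos φ.
Areal scale = k² = sec²φ = 1/cos²(34.1°) = 1/0.8281² = 1.458.
True area = apparent / (areal scale) = 14000 / 1.458 ≈ 9600 km².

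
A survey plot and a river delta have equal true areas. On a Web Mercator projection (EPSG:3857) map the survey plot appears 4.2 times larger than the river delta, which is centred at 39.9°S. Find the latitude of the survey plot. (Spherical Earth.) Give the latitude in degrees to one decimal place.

68.0°

For equal true areas on Mercator, apparent areas scale as sec²φ, so the ratio is cos²φ₂ / cos²φ₁.
cos²φ₂ / cos²φ₁ = 4.2  ⇒  cos φ₁ = cos 39.9° / √4.2 = 0.7672/2.049 = 0.3743.
φ₁ = arccos(0.3743) ≈ 68.0°.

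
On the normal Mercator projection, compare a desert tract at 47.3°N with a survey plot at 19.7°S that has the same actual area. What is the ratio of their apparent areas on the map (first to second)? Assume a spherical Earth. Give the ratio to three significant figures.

1.93

On Mercator, area is exaggerated by sec²φ = 1/cos²φ.
At 47.3°: sec²(47.3°) = 1/0.6782² = 2.174.
At 19.7°: sec²(19.7°) = 1/0.9415² = 1.128.
Ratio = 2.174/1.128 = cos²(19.7°)/cos²(47.3°) ≈ 1.93.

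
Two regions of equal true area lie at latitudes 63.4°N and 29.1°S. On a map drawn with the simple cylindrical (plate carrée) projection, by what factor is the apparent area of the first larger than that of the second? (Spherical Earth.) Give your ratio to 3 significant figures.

In the plate carrée (x = Rλ, y = Rφ), meridians are true-scale (h = 1) and parallels are stretched by k = sec φ.
Areal scale at 63.4°: h·k = 1.000 × 2.233 = 2.233.
Areal scale at 29.1°: h·k = 1.000 × 1.144 = 1.144.
Ratio = 2.233/1.144 ≈ 1.95.

1.95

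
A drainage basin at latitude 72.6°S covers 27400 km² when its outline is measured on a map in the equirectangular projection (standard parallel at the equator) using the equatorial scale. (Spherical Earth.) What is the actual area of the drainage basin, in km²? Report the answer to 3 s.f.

8190 km²

Plate carrée maps x = Rλ, y = Rφ. The meridian scale is h = 1 and the parallel scale is k = 1/cos φ = sec φ.
Areal scale = h·k = 1 × sec φ; at 72.6°, h = 1.000, k = 3.344, so h·k = 3.344.
True area = apparent / (areal scale) = 27400 / 3.344 ≈ 8190 km².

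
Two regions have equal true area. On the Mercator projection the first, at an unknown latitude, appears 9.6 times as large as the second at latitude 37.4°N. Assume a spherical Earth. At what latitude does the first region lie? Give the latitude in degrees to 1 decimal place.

75.1°

On Mercator, (apparent₁)/(apparent₂) = sec²φ₁ / sec²φ₂ when true areas are equal.
cos²φ₂ / cos²φ₁ = 9.6  ⇒  cos φ₁ = cos 37.4° / √9.6 = 0.7944/3.098 = 0.2564.
φ₁ = arccos(0.2564) ≈ 75.1°.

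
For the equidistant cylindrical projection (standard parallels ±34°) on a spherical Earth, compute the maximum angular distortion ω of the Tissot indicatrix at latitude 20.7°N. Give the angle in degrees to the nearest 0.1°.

In the equirectangular projection with standard parallel φ₀ = 34° (x = Rλ cos φ₀, y = Rφ), meridians are true-scale (h = 1) and the parallel scale is k = cos φ₀ / cos φ.
At 20.7°: h = 1.000, k = 0.8863; principal scales a = 1.000, b = 0.8863.
sin(ω/2) = (a − b)/(a + b) = 0.1137/1.886 = 0.06030, so ω = 2 arcsin(0.06030) ≈ 6.9°.

6.9°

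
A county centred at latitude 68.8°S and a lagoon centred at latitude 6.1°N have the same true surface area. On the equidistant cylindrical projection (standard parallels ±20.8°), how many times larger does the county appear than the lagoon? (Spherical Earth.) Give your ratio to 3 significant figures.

2.75

With standard parallel φ₀ = 20.8°, the equirectangular projection gives x = Rλ cos φ₀, y = Rφ, so h = 1 and k = cos 20.8° / cos φ.
Areal scale at 68.8°: h·k = 1.000 × 2.585 = 2.585.
Areal scale at 6.1°: h·k = 1.000 × 0.9401 = 0.9401.
Ratio = 2.585/0.9401 ≈ 2.75.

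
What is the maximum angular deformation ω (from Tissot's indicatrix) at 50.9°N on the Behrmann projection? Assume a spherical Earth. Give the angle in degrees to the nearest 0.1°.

35.7°

The Behrmann projection is cylindrical equal-area with φ₀ = 30°. A cylindrical equal-area projection with standard parallel φ₀ has meridian scale h = cos φ / cos φ₀ and parallel scale k = cos φ₀ / cos φ (so areas are preserved, h·k = 1).
At 50.9°: h = 0.7282, k = 1.373; principal scales a = 1.373, b = 0.7282.
sin(ω/2) = (a − b)/(a + b) = 0.6449/2.101 = 0.3069, so ω = 2 arcsin(0.3069) ≈ 35.7°.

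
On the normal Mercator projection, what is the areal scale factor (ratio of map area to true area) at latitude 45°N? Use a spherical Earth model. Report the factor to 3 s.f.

2.00

The Mercator projection is conformal; its linear scale factor is the same in every direction and equals sec φ = 1/cos φ.
Areal scale = k² = sec²φ = 1/cos²(45°) = 1/0.7071² = 2.000.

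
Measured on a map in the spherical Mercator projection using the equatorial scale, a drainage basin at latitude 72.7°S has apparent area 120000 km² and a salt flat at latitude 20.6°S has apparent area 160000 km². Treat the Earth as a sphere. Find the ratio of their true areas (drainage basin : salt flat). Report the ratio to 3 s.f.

Since Mercator area scale is 1/cos²φ, the true area equals the apparent area multiplied by cos²φ.
True area of drainage basin: 120000 × cos²(72.7°) = 120000 × 0.08843 = 10610 km².
True area of salt flat: 160000 × cos²(20.6°) = 160000 × 0.8762 = 140200 km².
Ratio = 10610 / 140200 ≈ 0.0757.

0.0757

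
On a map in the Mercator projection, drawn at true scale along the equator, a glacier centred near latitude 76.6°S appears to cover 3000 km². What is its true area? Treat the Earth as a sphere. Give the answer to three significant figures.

For Mercator, h = k = sec φ (a conformal cylindrical projection has a single point scale, 1/cos φ).
Areal scale = k² = sec²φ = 1/cos²(76.6°) = 1/0.2317² = 18.62.
True area = apparent / (areal scale) = 3000 / 18.62 ≈ 161 km².

161 km²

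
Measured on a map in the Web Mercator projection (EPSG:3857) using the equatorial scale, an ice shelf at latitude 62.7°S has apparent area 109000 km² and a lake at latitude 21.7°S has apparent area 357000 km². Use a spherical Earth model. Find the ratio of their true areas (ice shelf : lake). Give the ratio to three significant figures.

0.0744

Mercator's areal exaggeration is sec²φ; hence true area = (apparent area) · cos²φ.
True area of ice shelf: 109000 × cos²(62.7°) = 109000 × 0.2104 = 22930 km².
True area of lake: 357000 × cos²(21.7°) = 357000 × 0.8633 = 308200 km².
Ratio = 22930 / 308200 ≈ 0.0744.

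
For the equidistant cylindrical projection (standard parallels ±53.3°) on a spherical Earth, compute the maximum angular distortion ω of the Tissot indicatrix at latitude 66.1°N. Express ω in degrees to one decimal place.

22.1°

The equidistant cylindrical projection with φ₀ = 53.3° has h = 1 (meridians true) and k = cos φ₀ / cos φ along parallels.
At 66.1°: h = 1.000, k = 1.475; principal scales a = 1.475, b = 1.000.
sin(ω/2) = (a − b)/(a + b) = 0.4751/2.475 = 0.1920, so ω = 2 arcsin(0.1920) ≈ 22.1°.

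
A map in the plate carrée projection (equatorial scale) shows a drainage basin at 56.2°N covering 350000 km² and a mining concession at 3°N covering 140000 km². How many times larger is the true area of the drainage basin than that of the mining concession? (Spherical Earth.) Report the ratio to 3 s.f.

Plate carrée has h = 1 and k = sec φ, giving areal scale sec φ; true area = (apparent area) · cos φ.
True area of drainage basin: 350000 × cos(56.2°) = 350000 × 0.5563 = 194700 km².
True area of mining concession: 140000 × cos(3°) = 140000 × 0.9986 = 139800 km².
Ratio = 194700 / 139800 ≈ 1.39.

1.39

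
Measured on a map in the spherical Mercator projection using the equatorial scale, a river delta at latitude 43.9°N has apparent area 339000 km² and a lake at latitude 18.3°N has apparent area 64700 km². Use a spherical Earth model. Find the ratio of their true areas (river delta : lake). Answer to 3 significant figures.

Since Mercator area scale is 1/cos²φ, the true area equals the apparent area multiplied by cos²φ.
True area of river delta: 339000 × cos²(43.9°) = 339000 × 0.5192 = 176000 km².
True area of lake: 64700 × cos²(18.3°) = 64700 × 0.9014 = 58320 km².
Ratio = 176000 / 58320 ≈ 3.02.

3.02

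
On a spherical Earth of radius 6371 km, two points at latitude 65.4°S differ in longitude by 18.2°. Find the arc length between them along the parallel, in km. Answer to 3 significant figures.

842 km

Arc length along a parallel = R cos φ · Δλ (with Δλ in radians).
= 6371 × cos 65.4° × (18.2° × π/180) = 6371 × 0.4163 × 0.3176 ≈ 842 km.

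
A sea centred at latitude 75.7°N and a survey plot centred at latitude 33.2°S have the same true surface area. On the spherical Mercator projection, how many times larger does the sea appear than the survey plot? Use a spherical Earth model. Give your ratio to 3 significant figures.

On Mercator, area is exaggerated by sec²φ = 1/cos²φ.
At 75.7°: sec²(75.7°) = 1/0.2470² = 16.39.
At 33.2°: sec²(33.2°) = 1/0.8368² = 1.428.
Ratio = 16.39/1.428 = cos²(33.2°)/cos²(75.7°) ≈ 11.5.

11.5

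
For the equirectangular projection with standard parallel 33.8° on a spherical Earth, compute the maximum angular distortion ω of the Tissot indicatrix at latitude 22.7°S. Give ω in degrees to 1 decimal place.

With standard parallel φ₀ = 33.8°, the equirectangular projection gives x = Rλ cos φ₀, y = Rφ, so h = 1 and k = cos 33.8° / cos φ.
At 22.7°: h = 1.000, k = 0.9008; principal scales a = 1.000, b = 0.9008.
sin(ω/2) = (a − b)/(a + b) = 0.09924/1.901 = 0.05221, so ω = 2 arcsin(0.05221) ≈ 6.0°.

6.0°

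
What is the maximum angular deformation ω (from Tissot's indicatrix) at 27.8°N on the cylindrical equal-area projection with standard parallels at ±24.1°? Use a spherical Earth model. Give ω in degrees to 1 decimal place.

3.6°

For cylindrical equal-area with standard parallel φ₀, h = cos φ / cos φ₀ and k = cos φ₀ / cos φ, so h·k = 1.
At 27.8°: h = 0.9690, k = 1.032; principal scales a = 1.032, b = 0.9690.
sin(ω/2) = (a − b)/(a + b) = 0.06289/2.001 = 0.03143, so ω = 2 arcsin(0.03143) ≈ 3.6°.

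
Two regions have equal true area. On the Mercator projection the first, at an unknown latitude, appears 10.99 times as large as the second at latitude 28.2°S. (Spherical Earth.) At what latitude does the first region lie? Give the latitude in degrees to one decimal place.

74.6°

For equal true areas on Mercator, apparent areas scale as sec²φ, so the ratio is cos²φ₂ / cos²φ₁.
cos²φ₂ / cos²φ₁ = 10.99  ⇒  cos φ₁ = cos 28.2° / √10.99 = 0.8813/3.315 = 0.2658.
φ₁ = arccos(0.2658) ≈ 74.6°.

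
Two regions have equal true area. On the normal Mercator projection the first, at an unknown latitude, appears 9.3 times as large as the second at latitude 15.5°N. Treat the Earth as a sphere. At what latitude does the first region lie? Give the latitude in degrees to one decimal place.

71.6°

Mercator areal scale is sec²φ, so apparent-area ratio = sec²φ₁ / sec²φ₂ = cos²φ₂ / cos²φ₁.
cos²φ₂ / cos²φ₁ = 9.3  ⇒  cos φ₁ = cos 15.5° / √9.3 = 0.9636/3.050 = 0.3160.
φ₁ = arccos(0.3160) ≈ 71.6°.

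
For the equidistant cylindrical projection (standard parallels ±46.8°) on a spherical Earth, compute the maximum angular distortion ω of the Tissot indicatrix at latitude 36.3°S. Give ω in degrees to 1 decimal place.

9.3°

With standard parallel φ₀ = 46.8°, the equirectangular projection gives x = Rλ cos φ₀, y = Rφ, so h = 1 and k = cos 46.8° / cos φ.
At 36.3°: h = 1.000, k = 0.8494; principal scales a = 1.000, b = 0.8494.
sin(ω/2) = (a − b)/(a + b) = 0.1506/1.849 = 0.08144, so ω = 2 arcsin(0.08144) ≈ 9.3°.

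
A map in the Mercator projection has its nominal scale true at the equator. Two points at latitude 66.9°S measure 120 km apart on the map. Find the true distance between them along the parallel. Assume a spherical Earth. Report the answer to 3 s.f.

Mercator is conformal, so the point scale is isotropic: h = k = sec φ = 1/cos φ.
Along the parallel at 66.9°, map distances are exaggerated by k = sec 66.9° = 2.549.
True distance = 120 / 2.549 = 120 × cos 66.9° ≈ 47.1 km.

47.1 km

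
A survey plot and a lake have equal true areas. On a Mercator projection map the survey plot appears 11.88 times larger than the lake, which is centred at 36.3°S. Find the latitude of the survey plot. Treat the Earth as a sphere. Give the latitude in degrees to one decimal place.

76.5°

On Mercator, (apparent₁)/(apparent₂) = sec²φ₁ / sec²φ₂ when true areas are equal.
cos²φ₂ / cos²φ₁ = 11.88  ⇒  cos φ₁ = cos 36.3° / √11.88 = 0.8059/3.447 = 0.2338.
φ₁ = arccos(0.2338) ≈ 76.5°.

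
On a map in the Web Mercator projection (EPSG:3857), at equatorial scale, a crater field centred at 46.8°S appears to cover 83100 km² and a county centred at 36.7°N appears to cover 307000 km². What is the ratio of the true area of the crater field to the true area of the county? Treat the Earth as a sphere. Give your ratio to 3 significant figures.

0.197

Mercator's areal exaggeration is sec²φ; hence true area = (apparent area) · cos²φ.
True area of crater field: 83100 × cos²(46.8°) = 83100 × 0.4686 = 38940 km².
True area of county: 307000 × cos²(36.7°) = 307000 × 0.6428 = 197400 km².
Ratio = 38940 / 197400 ≈ 0.197.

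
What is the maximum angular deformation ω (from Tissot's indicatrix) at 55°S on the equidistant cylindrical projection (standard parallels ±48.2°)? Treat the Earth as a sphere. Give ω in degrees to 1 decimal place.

The equidistant cylindrical projection with φ₀ = 48.2° has h = 1 (meridians true) and k = cos φ₀ / cos φ along parallels.
At 55°: h = 1.000, k = 1.162; principal scales a = 1.162, b = 1.000.
sin(ω/2) = (a − b)/(a + b) = 0.1621/2.162 = 0.07496, so ω = 2 arcsin(0.07496) ≈ 8.6°.

8.6°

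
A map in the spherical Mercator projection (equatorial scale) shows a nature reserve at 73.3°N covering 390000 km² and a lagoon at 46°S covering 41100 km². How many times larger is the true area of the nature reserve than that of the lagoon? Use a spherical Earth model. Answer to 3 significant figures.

1.62

On Mercator the areal scale is sec²φ, so true area = apparent × cos²φ.
True area of nature reserve: 390000 × cos²(73.3°) = 390000 × 0.08258 = 32200 km².
True area of lagoon: 41100 × cos²(46°) = 41100 × 0.4826 = 19830 km².
Ratio = 32200 / 19830 ≈ 1.62.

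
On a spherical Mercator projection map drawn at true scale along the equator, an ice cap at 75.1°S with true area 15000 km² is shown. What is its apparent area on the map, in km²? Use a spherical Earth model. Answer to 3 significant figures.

The Mercator projection is conformal; its linear scale factor is the same in every direction and equals sec φ = 1/cos φ.
Areal scale = k² = sec²φ = 1/cos²(75.1°) = 1/0.2571² = 15.12.
Apparent area = 15000 × 15.12 ≈ 227000 km².

227000 km²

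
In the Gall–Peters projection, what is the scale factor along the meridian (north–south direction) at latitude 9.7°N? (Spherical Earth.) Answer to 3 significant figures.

Gall–Peters is a cylindrical equal-area projection with standard parallels at ±45°. A cylindrical equal-area projection with standard parallel φ₀ has meridian scale h = cos φ / cos φ₀ and parallel scale k = cos φ₀ / cos φ (so areas are preserved, h·k = 1).
h = cos 9.7° / cos 45° = 0.9857/0.7071 = 1.394.

1.39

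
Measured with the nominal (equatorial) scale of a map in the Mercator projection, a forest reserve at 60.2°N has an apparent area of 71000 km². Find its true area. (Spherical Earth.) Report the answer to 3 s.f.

Mercator is conformal, so the point scale is isotropic: h = k = sec φ = 1/cos φ.
Areal scale = k² = sec²φ = 1/cos²(60.2°) = 1/0.4970² = 4.049.
True area = apparent / (areal scale) = 71000 / 4.049 ≈ 17500 km².

17500 km²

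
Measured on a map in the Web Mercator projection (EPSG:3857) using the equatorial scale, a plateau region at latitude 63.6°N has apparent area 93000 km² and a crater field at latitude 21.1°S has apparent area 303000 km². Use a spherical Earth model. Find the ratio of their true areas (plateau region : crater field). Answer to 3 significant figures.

0.0697

Since Mercator area scale is 1/cos²φ, the true area equals the apparent area multiplied by cos²φ.
True area of plateau region: 93000 × cos²(63.6°) = 93000 × 0.1977 = 18390 km².
True area of crater field: 303000 × cos²(21.1°) = 303000 × 0.8704 = 263700 km².
Ratio = 18390 / 263700 ≈ 0.0697.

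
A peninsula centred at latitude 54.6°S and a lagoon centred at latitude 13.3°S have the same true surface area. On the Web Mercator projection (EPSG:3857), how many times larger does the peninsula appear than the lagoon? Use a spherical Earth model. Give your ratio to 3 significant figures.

Mercator areal scale is sec²φ.
At 54.6°: sec²(54.6°) = 1/0.5793² = 2.980.
At 13.3°: sec²(13.3°) = 1/0.9732² = 1.056.
Ratio = 2.980/1.056 = cos²(13.3°)/cos²(54.6°) ≈ 2.82.

2.82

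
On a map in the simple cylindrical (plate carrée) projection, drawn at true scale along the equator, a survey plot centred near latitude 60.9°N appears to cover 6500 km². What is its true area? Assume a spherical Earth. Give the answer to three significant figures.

3160 km²

For the equirectangular projection with φ₀ = 0 (plate carrée), h = 1 along meridians and k = sec φ along parallels.
Areal scale = h·k = 1 × sec φ; at 60.9°, h = 1.000, k = 2.056, so h·k = 2.056.
True area = apparent / (areal scale) = 6500 / 2.056 ≈ 3160 km².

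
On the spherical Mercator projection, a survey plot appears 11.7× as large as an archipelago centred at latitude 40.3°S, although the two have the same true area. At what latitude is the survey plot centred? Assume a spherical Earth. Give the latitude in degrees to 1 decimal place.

For equal true areas on Mercator, apparent areas scale as sec²φ, so the ratio is cos²φ₂ / cos²φ₁.
cos²φ₂ / cos²φ₁ = 11.7  ⇒  cos φ₁ = cos 40.3° / √11.7 = 0.7627/3.421 = 0.2230.
φ₁ = arccos(0.2230) ≈ 77.1°.

77.1°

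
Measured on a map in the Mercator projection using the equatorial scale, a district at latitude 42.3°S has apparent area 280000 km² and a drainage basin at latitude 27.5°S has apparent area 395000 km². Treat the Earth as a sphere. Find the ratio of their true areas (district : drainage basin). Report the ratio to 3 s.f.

0.493

Mercator's areal exaggeration is sec²φ; hence true area = (apparent area) · cos²φ.
True area of district: 280000 × cos²(42.3°) = 280000 × 0.5471 = 153200 km².
True area of drainage basin: 395000 × cos²(27.5°) = 395000 × 0.7868 = 310800 km².
Ratio = 153200 / 310800 ≈ 0.493.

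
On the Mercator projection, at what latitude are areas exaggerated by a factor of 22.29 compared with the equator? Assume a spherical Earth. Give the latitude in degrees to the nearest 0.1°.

Mercator areal scale is sec²φ.
sec²φ = 22.29  ⇒  cos²φ = 0.04486  ⇒  cos φ = 0.2118.
φ = arccos(0.2118) ≈ 77.8°.

77.8°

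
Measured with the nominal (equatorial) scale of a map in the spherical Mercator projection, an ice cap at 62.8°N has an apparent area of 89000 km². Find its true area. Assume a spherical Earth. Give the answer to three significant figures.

18600 km²

Mercator is conformal, so the point scale is isotropic: h = k = sec φ = 1/cos φ.
Areal scale = k² = sec²φ = 1/cos²(62.8°) = 1/0.4571² = 4.786.
True area = apparent / (areal scale) = 89000 / 4.786 ≈ 18600 km².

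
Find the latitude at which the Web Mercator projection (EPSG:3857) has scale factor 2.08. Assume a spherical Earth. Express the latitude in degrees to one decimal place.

61.3°

Mercator scale is k = sec φ = 1/cos φ.
1/cos φ = 2.08  ⇒  cos φ = 0.4808  ⇒  φ = arccos(0.4808) ≈ 61.3°.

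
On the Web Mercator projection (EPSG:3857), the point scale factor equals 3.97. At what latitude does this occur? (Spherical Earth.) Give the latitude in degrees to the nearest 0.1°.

75.4°

Mercator scale is k = sec φ = 1/cos φ.
1/cos φ = 3.97  ⇒  cos φ = 0.2519  ⇒  φ = arccos(0.2519) ≈ 75.4°.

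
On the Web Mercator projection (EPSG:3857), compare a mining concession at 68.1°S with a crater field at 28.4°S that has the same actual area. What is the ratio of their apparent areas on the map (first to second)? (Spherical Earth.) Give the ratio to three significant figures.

5.56

Mercator is conformal with k = sec φ, so areal scale = k² = sec²φ.
At 68.1°: sec²(68.1°) = 1/0.3730² = 7.188.
At 28.4°: sec²(28.4°) = 1/0.8796² = 1.292.
Ratio = 7.188/1.292 = cos²(28.4°)/cos²(68.1°) ≈ 5.56.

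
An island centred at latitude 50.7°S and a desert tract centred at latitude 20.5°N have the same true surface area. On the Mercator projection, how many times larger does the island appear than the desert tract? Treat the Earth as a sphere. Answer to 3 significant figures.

Mercator is conformal with k = sec φ, so areal scale = k² = sec²φ.
At 50.7°: sec²(50.7°) = 1/0.6334² = 2.493.
At 20.5°: sec²(20.5°) = 1/0.9367² = 1.140.
Ratio = 2.493/1.140 = cos²(20.5°)/cos²(50.7°) ≈ 2.19.

2.19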